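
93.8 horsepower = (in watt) 6.995e+04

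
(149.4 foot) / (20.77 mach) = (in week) 1.065e-08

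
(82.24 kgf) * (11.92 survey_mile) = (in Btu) 1.466e+04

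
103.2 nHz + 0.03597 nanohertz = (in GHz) 1.032e-16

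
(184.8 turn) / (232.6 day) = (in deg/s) 0.00331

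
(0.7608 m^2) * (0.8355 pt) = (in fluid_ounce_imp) 7.892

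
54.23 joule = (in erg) 5.423e+08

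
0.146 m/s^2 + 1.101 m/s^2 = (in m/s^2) 1.247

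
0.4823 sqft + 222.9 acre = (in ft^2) 9.71e+06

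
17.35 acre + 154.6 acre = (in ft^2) 7.49e+06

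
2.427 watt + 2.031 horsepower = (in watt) 1517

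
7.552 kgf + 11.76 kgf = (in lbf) 42.58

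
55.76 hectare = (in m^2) 5.576e+05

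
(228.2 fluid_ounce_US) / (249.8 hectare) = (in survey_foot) 8.864e-09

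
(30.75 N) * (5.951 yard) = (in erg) 1.673e+09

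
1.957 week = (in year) 0.03753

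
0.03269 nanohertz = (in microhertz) 3.269e-05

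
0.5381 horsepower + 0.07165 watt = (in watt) 401.3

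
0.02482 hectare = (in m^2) 248.2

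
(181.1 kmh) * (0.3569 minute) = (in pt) 3.054e+06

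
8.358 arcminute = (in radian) 0.002431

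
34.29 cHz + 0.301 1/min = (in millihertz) 347.9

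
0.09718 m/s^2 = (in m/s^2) 0.09718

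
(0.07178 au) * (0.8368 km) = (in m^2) 8.986e+12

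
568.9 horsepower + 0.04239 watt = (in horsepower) 568.9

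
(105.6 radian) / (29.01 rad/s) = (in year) 1.154e-07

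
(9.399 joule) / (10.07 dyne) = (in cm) 9.334e+06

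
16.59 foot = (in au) 3.38e-11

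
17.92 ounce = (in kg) 0.508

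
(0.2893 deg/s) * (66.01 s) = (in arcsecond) 6.875e+04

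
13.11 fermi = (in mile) 8.146e-18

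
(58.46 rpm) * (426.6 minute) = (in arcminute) 5.387e+08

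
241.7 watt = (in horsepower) 0.3241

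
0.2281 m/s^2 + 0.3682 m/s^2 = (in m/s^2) 0.5963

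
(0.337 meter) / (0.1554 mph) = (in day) 5.615e-05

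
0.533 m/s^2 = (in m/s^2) 0.533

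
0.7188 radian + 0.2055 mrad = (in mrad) 719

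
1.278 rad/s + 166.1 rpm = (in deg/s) 1070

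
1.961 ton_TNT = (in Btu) 7.777e+06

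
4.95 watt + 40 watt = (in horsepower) 0.06028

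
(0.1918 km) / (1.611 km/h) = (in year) 1.359e-05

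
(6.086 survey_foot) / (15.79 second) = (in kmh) 0.4229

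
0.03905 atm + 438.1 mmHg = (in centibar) 62.37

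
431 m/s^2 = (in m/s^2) 431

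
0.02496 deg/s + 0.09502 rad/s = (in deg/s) 5.469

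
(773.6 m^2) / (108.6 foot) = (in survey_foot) 76.68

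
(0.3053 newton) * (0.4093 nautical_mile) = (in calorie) 55.31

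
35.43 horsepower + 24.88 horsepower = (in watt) 4.497e+04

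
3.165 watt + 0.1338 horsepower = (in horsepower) 0.138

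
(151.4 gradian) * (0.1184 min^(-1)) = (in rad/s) 0.004693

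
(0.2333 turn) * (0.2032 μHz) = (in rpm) 2.844e-06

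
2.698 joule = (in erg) 2.698e+07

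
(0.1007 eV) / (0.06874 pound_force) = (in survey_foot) 1.731e-19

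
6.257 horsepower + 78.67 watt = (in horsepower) 6.362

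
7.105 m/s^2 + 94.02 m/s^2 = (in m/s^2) 101.1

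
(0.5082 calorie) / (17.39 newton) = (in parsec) 3.963e-18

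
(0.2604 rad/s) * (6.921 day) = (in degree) 8.922e+06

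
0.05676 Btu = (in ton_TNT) 1.431e-08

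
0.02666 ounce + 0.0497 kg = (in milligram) 5.046e+04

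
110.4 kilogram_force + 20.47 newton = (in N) 1103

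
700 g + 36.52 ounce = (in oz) 61.21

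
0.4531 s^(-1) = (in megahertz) 4.531e-07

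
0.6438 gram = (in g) 0.6438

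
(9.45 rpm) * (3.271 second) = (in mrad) 3237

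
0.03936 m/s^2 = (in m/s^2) 0.03936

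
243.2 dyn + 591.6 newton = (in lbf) 133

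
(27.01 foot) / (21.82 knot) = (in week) 1.213e-06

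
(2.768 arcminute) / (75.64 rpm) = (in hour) 2.824e-08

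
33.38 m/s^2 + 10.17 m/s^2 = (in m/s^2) 43.55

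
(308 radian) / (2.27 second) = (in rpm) 1296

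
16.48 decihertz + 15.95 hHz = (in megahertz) 0.001597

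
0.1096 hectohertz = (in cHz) 1096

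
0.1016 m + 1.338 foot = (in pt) 1444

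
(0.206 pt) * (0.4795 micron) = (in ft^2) 3.751e-10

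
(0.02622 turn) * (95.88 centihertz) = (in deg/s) 9.05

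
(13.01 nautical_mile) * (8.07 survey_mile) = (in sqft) 3.368e+09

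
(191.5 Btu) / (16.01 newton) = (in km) 12.62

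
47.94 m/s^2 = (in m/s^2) 47.94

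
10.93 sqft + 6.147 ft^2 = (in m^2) 1.587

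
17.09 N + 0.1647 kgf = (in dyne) 1.871e+06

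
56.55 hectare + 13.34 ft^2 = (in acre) 139.7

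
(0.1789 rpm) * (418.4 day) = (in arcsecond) 1.397e+11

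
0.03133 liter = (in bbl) 0.0001971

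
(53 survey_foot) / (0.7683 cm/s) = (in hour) 0.5841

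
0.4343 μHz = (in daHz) 4.343e-08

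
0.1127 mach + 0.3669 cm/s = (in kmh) 138.2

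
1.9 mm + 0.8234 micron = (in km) 1.901e-06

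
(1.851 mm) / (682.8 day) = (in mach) 9.215e-14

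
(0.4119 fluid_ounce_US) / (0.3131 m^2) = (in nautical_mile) 2.101e-08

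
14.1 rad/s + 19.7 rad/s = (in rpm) 322.8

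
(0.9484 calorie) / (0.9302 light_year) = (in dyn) 4.509e-11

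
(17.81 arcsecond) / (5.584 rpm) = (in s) 0.0001477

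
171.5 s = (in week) 0.0002836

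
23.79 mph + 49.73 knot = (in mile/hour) 81.02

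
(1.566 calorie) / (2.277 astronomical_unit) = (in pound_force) 4.324e-12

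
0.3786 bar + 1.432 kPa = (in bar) 0.3929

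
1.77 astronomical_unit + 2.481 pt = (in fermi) 2.648e+26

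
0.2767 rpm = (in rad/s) 0.02898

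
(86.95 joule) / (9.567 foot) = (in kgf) 3.041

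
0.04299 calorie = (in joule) 0.1799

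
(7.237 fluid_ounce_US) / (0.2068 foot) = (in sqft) 0.03655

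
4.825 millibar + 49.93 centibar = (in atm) 0.4975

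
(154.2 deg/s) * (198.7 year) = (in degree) 9.662e+11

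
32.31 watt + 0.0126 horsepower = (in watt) 41.71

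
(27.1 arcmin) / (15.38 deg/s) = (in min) 0.0004895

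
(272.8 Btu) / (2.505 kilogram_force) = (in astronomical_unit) 7.832e-08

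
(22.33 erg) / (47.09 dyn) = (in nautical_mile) 2.56e-06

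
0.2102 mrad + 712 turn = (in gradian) 2.848e+05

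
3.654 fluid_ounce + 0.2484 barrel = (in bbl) 0.2491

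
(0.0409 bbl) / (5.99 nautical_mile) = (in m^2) 5.862e-07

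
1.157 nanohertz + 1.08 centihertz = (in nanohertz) 1.08e+07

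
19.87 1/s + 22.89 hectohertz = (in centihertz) 2.309e+05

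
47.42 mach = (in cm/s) 1.615e+06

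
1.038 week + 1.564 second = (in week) 1.038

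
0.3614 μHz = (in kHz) 3.614e-10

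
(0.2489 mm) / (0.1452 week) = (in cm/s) 2.834e-07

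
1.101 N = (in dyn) 1.101e+05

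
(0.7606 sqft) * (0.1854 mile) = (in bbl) 132.6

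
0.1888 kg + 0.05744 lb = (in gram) 214.9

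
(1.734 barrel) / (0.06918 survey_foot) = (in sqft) 140.7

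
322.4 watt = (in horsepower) 0.4323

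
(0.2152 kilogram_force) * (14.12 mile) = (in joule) 4.796e+04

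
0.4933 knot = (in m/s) 0.2538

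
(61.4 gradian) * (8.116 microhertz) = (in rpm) 7.475e-05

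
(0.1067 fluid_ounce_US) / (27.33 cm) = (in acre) 2.853e-09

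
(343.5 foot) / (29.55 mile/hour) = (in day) 9.173e-05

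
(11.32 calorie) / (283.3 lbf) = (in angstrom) 3.758e+08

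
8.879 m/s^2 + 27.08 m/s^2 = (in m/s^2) 35.96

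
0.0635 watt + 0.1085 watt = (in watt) 0.172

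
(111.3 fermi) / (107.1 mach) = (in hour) 8.478e-22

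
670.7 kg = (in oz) 2.366e+04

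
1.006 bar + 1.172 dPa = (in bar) 1.006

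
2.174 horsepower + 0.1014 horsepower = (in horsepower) 2.275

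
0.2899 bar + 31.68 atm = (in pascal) 3.239e+06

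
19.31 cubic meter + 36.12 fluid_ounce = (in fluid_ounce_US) 6.53e+05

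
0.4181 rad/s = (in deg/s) 23.96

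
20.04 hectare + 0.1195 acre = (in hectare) 20.09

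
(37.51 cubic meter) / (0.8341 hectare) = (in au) 3.006e-14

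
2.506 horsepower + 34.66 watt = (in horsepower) 2.552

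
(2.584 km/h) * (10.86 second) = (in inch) 306.9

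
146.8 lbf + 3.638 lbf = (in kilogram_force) 68.24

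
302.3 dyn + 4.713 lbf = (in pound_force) 4.714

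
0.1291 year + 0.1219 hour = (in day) 47.13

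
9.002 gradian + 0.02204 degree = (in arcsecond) 2.925e+04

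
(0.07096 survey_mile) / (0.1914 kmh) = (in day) 0.02486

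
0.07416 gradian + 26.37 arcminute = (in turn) 0.001406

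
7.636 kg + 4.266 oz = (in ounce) 273.6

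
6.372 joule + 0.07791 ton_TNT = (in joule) 3.26e+08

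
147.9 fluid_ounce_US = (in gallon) 1.155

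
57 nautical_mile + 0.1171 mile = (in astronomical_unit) 7.069e-07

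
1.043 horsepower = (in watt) 777.8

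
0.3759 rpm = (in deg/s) 2.255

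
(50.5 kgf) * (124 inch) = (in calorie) 372.8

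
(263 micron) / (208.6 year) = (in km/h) 1.439e-13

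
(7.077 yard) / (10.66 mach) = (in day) 2.063e-08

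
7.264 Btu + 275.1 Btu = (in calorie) 7.12e+04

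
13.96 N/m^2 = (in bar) 0.0001396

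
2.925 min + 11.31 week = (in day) 79.17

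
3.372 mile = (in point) 1.538e+07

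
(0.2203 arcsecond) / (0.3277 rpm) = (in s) 3.112e-05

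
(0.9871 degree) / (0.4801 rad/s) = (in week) 5.933e-08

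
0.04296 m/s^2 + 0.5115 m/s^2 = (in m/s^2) 0.5545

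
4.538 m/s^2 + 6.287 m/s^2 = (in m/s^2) 10.82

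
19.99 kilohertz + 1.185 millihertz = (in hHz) 199.9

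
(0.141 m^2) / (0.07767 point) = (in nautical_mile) 2.779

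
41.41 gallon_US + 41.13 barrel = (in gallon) 1769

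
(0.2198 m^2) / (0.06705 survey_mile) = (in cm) 0.2037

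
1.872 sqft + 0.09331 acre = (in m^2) 377.8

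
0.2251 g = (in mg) 225.1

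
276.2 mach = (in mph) 2.104e+05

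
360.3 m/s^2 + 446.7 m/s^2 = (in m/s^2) 807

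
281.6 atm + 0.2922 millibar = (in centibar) 2.853e+04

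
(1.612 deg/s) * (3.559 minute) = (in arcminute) 2.065e+04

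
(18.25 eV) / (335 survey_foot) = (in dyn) 2.864e-15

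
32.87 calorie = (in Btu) 0.1304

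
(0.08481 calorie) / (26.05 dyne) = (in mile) 0.8464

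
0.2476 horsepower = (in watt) 184.6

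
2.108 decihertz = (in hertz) 0.2108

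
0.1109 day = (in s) 9582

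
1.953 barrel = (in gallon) 82.03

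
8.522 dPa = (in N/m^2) 0.8522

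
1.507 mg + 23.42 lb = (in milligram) 1.062e+07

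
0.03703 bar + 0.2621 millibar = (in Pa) 3729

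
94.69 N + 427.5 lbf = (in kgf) 203.6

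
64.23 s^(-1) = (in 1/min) 3854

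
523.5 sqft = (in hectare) 0.004863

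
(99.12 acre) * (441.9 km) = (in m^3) 1.773e+11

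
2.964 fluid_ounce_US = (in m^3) 8.766e-05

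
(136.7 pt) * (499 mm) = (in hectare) 2.406e-06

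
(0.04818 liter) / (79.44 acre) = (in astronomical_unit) 1.002e-21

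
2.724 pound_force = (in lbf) 2.724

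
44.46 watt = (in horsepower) 0.05962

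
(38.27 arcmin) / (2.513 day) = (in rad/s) 5.127e-08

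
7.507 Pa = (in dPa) 75.07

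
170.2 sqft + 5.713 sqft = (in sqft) 175.9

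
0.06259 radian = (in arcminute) 215.2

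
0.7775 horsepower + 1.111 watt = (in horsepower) 0.779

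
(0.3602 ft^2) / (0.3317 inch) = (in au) 2.655e-11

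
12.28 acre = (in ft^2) 5.349e+05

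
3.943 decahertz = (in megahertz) 3.943e-05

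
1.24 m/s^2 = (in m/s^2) 1.24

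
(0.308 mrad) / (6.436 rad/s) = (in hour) 1.329e-08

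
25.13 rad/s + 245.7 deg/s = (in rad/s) 29.42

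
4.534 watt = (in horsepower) 0.00608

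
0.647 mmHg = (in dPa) 862.6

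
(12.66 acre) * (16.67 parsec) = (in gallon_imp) 5.797e+24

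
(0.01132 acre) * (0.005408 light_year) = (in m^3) 2.344e+15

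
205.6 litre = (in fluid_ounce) 6952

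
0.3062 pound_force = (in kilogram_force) 0.1389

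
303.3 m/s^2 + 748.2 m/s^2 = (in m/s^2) 1052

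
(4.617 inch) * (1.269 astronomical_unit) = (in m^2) 2.226e+10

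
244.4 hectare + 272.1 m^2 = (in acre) 604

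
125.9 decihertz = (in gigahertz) 1.259e-08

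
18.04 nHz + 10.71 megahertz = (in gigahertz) 0.01071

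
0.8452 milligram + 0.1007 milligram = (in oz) 3.337e-05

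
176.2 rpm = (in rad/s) 18.45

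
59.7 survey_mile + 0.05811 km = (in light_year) 1.016e-11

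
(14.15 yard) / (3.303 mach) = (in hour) 3.196e-06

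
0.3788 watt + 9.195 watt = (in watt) 9.574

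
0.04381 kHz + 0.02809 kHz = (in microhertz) 7.19e+07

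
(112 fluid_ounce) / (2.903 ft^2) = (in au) 8.21e-14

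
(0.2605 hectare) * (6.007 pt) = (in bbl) 34.72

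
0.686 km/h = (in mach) 0.0005596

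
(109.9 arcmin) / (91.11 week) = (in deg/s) 3.324e-08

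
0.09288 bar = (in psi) 1.347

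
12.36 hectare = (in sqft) 1.33e+06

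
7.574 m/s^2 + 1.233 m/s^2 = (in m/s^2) 8.807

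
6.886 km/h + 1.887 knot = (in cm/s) 288.4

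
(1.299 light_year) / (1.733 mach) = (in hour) 5.785e+09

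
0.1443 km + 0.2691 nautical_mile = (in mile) 0.3993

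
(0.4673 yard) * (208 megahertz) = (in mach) 2.61e+05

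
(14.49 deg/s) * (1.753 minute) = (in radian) 26.6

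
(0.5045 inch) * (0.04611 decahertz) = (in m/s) 0.005909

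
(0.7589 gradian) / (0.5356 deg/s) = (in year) 4.044e-08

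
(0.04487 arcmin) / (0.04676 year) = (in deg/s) 5.071e-10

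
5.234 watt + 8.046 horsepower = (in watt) 6005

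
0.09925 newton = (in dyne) 9925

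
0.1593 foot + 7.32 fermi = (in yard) 0.0531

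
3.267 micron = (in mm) 0.003267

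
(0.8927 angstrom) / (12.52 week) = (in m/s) 1.179e-17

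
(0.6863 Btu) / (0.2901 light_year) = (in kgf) 2.69e-14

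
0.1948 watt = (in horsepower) 0.0002612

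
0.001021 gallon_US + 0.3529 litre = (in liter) 0.3568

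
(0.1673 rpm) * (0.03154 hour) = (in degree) 114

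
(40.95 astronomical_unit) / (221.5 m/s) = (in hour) 7.683e+06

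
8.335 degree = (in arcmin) 500.1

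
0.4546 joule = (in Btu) 0.0004309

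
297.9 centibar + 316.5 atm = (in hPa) 3.237e+05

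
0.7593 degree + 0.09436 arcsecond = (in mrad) 13.25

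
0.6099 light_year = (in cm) 5.77e+17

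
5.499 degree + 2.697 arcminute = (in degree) 5.544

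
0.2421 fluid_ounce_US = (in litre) 0.00716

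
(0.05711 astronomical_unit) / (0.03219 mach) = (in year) 24.72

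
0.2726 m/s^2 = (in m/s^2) 0.2726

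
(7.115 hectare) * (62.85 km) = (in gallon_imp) 9.837e+11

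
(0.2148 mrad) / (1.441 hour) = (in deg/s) 2.372e-06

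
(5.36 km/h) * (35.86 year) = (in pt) 4.773e+12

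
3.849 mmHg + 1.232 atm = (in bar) 1.253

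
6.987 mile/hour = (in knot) 6.072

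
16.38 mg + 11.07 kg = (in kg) 11.07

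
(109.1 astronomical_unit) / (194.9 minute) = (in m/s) 1.396e+09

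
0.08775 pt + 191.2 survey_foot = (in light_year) 6.16e-15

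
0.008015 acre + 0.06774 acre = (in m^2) 306.6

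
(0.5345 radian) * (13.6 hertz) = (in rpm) 69.42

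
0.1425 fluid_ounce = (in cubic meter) 4.214e-06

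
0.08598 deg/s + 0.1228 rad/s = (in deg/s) 7.122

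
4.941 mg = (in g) 0.004941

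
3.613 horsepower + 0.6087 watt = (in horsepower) 3.614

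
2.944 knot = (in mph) 3.388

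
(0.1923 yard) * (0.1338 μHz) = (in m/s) 2.353e-08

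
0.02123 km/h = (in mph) 0.01319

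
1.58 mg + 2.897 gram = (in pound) 0.00639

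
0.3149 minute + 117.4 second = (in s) 136.3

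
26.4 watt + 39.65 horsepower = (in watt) 2.959e+04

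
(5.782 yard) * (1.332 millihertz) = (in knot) 0.01369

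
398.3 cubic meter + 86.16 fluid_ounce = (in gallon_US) 1.052e+05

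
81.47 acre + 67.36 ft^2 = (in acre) 81.47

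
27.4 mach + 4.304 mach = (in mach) 31.7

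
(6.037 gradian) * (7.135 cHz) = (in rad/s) 0.006766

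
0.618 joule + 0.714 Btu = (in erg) 7.539e+09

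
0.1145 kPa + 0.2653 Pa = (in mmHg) 0.8608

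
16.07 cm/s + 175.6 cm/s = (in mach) 0.005629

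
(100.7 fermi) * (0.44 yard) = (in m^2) 4.052e-14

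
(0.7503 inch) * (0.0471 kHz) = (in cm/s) 89.76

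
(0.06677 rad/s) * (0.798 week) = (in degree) 1.846e+06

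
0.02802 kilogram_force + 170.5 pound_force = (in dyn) 7.587e+07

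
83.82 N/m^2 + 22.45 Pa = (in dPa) 1063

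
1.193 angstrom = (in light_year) 1.261e-26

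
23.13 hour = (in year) 0.00264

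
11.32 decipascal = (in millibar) 0.01132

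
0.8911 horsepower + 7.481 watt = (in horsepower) 0.9011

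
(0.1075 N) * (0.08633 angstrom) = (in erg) 9.28e-06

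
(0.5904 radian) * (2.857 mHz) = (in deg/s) 0.09664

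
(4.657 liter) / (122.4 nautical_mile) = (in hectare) 2.054e-12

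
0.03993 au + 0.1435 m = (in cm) 5.973e+11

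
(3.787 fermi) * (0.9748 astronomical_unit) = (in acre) 1.365e-07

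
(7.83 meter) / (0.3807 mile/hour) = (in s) 46.01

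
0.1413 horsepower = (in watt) 105.4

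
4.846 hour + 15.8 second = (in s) 1.746e+04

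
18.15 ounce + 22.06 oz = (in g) 1140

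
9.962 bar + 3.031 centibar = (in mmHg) 7495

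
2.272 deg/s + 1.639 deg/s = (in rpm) 0.6518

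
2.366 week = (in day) 16.56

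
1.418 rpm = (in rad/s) 0.1485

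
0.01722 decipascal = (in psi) 2.498e-07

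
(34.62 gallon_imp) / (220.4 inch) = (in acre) 6.947e-06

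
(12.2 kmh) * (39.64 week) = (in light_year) 8.588e-09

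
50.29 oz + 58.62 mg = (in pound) 3.143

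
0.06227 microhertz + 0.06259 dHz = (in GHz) 6.259e-12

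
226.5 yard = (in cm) 2.071e+04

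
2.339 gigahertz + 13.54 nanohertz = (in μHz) 2.339e+15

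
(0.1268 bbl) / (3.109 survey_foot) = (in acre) 5.257e-06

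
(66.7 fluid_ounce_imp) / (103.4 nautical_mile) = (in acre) 2.445e-12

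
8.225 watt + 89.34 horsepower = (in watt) 6.663e+04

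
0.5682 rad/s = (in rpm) 5.426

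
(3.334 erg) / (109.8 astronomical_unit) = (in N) 2.03e-20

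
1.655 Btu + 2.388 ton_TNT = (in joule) 9.991e+09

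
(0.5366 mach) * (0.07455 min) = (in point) 2.317e+06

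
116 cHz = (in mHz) 1160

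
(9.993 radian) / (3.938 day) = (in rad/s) 2.937e-05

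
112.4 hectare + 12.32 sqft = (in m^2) 1.124e+06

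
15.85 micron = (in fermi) 1.585e+10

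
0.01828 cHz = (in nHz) 1.828e+05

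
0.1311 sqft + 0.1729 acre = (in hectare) 0.06997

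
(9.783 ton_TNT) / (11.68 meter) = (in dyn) 3.504e+14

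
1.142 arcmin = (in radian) 0.0003322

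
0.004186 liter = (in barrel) 2.633e-05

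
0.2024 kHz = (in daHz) 20.24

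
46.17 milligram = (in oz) 0.001629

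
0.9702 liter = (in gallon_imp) 0.2134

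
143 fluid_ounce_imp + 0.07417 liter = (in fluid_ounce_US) 139.9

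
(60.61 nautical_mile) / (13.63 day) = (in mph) 0.2132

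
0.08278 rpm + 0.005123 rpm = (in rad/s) 0.009205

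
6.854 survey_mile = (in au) 7.373e-08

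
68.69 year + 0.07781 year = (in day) 2.51e+04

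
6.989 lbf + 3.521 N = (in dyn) 3.461e+06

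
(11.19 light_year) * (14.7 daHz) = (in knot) 3.025e+19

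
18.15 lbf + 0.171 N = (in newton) 80.91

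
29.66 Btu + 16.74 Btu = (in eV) 3.056e+23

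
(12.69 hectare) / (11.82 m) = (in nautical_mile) 5.797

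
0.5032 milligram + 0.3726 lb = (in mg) 1.69e+05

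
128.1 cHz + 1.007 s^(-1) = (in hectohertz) 0.02288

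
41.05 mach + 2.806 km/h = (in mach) 41.05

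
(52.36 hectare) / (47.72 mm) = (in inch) 4.32e+08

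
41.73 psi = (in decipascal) 2.877e+06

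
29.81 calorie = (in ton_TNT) 2.981e-08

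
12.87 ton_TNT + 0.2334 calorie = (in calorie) 1.287e+10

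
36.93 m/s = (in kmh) 132.9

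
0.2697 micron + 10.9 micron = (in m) 1.117e-05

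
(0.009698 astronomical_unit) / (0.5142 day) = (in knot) 6.348e+04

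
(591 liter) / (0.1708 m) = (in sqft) 37.25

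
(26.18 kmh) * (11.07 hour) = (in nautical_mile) 156.5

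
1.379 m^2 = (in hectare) 0.0001379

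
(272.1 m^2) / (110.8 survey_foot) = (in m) 8.057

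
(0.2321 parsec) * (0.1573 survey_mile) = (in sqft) 1.952e+19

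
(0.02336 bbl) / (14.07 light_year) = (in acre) 6.894e-24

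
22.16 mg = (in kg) 2.216e-05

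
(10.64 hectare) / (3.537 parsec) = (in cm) 9.749e-11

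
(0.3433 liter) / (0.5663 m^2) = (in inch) 0.02387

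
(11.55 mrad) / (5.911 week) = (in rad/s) 3.231e-09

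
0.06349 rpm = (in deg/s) 0.3809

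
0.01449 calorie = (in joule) 0.06063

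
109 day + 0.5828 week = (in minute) 1.628e+05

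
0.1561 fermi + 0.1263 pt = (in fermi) 4.456e+10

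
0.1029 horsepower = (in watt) 76.73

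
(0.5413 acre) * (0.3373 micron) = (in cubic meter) 0.0007389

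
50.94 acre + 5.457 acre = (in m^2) 2.282e+05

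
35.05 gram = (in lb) 0.07727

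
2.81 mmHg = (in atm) 0.003697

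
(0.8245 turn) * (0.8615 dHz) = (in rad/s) 0.4463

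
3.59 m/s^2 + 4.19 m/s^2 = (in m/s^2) 7.78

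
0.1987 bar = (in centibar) 19.87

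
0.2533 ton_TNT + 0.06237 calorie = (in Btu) 1.005e+06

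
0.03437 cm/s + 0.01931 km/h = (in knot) 0.01109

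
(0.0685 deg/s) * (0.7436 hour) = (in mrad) 3200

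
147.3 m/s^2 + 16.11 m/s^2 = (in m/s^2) 163.4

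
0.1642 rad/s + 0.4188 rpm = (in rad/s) 0.2081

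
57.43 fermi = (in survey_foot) 1.884e-13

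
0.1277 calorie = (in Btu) 0.0005064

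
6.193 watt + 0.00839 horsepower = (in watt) 12.45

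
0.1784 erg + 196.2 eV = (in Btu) 1.691e-11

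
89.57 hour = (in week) 0.5332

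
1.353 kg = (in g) 1353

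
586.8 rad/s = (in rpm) 5604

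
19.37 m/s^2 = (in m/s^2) 19.37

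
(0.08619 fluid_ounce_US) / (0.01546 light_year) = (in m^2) 1.743e-20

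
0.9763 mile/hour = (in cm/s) 43.64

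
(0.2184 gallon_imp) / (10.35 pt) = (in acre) 6.719e-05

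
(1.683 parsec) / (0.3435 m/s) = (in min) 2.52e+15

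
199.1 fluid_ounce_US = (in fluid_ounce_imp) 207.2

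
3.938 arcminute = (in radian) 0.001146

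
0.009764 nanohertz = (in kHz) 9.764e-15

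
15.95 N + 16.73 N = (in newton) 32.68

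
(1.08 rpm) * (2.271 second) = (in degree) 14.72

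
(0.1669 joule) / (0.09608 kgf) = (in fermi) 1.771e+14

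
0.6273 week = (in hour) 105.4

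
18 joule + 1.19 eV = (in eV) 1.123e+20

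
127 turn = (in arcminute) 2.743e+06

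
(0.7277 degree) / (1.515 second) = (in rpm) 0.08006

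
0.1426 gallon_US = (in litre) 0.5398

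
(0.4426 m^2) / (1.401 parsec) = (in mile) 6.362e-21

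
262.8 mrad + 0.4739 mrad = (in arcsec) 5.43e+04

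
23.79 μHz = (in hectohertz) 2.379e-07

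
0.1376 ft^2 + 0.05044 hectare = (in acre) 0.1246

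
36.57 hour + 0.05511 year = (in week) 3.091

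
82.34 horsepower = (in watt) 6.14e+04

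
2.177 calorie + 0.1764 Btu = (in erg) 1.952e+09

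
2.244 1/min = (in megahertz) 3.74e-08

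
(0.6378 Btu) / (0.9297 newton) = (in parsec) 2.346e-14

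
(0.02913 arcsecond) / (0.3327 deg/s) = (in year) 7.712e-13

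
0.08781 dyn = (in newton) 8.781e-07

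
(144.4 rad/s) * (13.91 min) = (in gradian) 7.672e+06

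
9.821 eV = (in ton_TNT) 3.761e-28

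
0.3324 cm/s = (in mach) 9.762e-06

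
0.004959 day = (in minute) 7.141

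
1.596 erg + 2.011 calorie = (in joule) 8.414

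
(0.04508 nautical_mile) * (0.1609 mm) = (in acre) 3.319e-06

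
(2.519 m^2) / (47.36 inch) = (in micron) 2.094e+06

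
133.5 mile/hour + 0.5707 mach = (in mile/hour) 568.2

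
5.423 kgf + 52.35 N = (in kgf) 10.76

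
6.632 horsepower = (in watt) 4945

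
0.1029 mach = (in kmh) 126.1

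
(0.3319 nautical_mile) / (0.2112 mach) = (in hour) 0.002374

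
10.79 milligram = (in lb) 2.379e-05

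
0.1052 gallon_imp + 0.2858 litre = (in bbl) 0.004806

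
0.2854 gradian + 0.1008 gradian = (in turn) 0.0009655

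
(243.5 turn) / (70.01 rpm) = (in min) 3.478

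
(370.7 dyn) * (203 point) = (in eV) 1.657e+15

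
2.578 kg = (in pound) 5.684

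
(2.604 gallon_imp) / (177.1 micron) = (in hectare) 0.006684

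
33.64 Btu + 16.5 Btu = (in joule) 5.29e+04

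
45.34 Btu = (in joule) 4.784e+04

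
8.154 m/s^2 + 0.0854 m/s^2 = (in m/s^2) 8.239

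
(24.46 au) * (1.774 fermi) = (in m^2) 0.006491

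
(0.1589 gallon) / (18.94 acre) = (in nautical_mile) 4.237e-12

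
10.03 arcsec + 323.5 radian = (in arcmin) 1.112e+06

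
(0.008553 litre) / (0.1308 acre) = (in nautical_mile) 8.725e-12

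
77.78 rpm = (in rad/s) 8.145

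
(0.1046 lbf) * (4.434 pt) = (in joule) 0.0007278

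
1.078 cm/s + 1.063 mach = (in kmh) 1303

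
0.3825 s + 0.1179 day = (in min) 169.8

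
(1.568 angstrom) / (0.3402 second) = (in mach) 1.354e-12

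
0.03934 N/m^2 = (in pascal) 0.03934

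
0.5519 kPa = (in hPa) 5.519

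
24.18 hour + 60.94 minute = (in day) 1.05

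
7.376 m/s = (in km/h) 26.55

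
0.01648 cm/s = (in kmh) 0.0005933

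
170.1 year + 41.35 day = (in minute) 8.946e+07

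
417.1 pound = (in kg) 189.2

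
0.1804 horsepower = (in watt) 134.5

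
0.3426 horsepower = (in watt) 255.5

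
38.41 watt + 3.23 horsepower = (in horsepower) 3.282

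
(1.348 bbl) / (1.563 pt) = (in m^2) 388.7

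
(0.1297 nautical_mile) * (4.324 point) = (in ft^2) 3.944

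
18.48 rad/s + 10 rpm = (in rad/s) 19.53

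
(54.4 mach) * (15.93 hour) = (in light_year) 1.123e-07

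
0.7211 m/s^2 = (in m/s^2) 0.7211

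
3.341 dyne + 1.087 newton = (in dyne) 1.087e+05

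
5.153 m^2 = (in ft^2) 55.47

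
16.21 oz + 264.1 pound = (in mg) 1.203e+08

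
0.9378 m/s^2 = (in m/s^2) 0.9378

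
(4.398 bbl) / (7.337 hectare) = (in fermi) 9.53e+09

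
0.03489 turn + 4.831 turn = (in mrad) 3.057e+04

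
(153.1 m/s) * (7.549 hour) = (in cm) 4.161e+08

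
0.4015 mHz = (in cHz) 0.04015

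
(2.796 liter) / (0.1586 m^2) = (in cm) 1.763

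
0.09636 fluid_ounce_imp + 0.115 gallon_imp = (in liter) 0.5255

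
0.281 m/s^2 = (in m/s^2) 0.281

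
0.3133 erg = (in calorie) 7.488e-09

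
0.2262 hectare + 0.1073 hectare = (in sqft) 3.59e+04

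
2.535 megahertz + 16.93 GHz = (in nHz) 1.693e+19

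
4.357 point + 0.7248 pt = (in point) 5.082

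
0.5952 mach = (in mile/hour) 453.4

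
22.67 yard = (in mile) 0.01288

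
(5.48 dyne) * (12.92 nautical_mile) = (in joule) 1.311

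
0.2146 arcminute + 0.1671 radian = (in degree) 9.578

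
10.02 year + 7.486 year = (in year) 17.51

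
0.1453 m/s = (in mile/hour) 0.325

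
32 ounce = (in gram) 907.2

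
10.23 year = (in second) 3.226e+08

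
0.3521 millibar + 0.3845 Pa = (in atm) 0.0003513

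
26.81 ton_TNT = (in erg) 1.122e+18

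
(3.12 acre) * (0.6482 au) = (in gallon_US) 3.234e+17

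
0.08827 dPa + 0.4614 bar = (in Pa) 4.614e+04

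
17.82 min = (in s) 1069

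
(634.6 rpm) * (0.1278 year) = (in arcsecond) 5.524e+13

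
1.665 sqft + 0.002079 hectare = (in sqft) 225.4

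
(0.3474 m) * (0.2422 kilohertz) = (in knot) 163.6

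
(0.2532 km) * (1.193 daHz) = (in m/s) 3021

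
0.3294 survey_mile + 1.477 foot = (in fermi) 5.306e+17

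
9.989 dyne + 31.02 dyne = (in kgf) 4.182e-05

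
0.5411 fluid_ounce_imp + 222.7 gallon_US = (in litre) 843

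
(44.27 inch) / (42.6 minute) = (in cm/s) 0.04399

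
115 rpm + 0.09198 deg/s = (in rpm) 115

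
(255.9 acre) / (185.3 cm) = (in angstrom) 5.589e+15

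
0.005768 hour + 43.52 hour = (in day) 1.814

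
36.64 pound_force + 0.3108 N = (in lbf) 36.71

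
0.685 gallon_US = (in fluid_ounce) 87.68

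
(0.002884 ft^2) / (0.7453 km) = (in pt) 0.001019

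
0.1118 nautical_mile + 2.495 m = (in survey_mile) 0.1302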